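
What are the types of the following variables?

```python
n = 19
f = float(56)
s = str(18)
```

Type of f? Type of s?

f is assigned the result of calling float(), which returns a float; s is assigned the result of calling str(), which returns a str

float, str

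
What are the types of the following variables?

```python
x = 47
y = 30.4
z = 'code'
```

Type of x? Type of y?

x is assigned a bare integer (no decimal point), so it is an int; y is assigned a number with a decimal point, so it is a float

int, float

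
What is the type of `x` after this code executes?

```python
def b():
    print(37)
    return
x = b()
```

Bare return returns None

NoneType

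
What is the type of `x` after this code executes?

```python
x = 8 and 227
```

'and' with truthy values returns last operand (int)

int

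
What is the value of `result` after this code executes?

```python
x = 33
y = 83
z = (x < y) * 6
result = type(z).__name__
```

x is int; y is int; z is int; result = 'int'

'int'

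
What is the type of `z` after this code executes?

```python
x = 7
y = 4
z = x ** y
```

positive int ** positive int = int

int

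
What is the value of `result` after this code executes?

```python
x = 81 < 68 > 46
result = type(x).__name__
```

x is bool; result = 'bool'

'bool'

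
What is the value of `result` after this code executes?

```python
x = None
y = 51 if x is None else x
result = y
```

x = None; y = 51; result = 51

51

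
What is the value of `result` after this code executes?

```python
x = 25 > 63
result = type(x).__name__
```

x is bool; result = 'bool'

'bool'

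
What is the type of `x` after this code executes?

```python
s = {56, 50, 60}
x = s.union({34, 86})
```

set.union() returns a new set

set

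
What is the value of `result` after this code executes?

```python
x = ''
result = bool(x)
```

x = ''; result = False

False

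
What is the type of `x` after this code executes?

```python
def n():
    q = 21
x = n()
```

Function without return returns None

NoneType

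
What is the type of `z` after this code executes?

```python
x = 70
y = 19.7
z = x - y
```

int - float = float

float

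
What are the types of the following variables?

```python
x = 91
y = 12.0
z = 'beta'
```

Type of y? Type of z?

y is assigned a number with a decimal point, so it is a float; z is assigned a quoted string literal, so it is a str

float, str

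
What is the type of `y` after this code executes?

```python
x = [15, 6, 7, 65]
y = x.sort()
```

list.sort() returns None (mutates in place)

NoneType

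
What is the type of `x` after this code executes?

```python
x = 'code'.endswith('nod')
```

str.endswith() returns bool

bool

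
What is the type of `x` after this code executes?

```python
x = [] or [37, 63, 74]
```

'or' returns first truthy value (list)

list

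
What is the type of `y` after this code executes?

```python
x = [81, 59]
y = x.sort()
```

list.sort() returns None (mutates in place)

NoneType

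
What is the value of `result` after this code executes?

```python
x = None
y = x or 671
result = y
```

x = None; y = 671; result = 671

671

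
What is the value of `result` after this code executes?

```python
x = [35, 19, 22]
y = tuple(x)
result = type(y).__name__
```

x is list; y is tuple; result = 'tuple'

'tuple'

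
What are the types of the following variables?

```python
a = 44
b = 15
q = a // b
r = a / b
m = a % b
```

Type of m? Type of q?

% of ints returns int; // returns int

int, int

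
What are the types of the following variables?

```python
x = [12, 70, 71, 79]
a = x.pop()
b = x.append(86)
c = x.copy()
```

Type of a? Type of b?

pop() returns element; append() returns None

int, NoneType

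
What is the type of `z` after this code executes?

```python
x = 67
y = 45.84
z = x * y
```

int * float = float

float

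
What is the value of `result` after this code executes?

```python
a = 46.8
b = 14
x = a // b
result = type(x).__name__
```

a is float; b is int; x is float; result = 'float'

'float'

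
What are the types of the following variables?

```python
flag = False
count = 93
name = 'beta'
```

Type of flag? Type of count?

flag is assigned the constant False, which has type bool; count is assigned a bare integer (no decimal point), so it is an int

bool, int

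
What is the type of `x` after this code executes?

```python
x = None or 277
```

'or' with None returns the other truthy value

int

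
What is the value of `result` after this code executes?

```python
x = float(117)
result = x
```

x = 117.0; result = 117.0

117.0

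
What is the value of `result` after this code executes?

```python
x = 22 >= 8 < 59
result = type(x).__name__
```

x is bool; result = 'bool'

'bool'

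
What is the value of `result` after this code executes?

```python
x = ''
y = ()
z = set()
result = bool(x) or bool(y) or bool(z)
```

x = ''; y = (); z = set(); result = False

False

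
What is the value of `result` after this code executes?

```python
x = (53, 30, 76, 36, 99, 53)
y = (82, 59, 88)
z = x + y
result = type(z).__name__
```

x is tuple; y is tuple; z is tuple; result = 'tuple'

'tuple'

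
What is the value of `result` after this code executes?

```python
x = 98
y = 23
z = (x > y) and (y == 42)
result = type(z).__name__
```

x is int; y is int; z is bool; result = 'bool'

'bool'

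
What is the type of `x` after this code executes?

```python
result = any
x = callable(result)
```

callable() returns bool

bool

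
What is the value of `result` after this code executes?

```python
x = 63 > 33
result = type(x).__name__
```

x is bool; result = 'bool'

'bool'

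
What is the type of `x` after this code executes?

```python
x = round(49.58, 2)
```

round() with decimal places returns float

float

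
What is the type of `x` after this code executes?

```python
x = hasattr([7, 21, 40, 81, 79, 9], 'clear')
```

hasattr() returns bool

bool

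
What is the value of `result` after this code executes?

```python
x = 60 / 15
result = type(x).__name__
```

x is float; result = 'float'

'float'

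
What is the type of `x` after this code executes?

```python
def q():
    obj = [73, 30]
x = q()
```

Function without return returns None

NoneType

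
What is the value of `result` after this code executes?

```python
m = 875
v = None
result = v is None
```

m = 875; v = None; result = True

True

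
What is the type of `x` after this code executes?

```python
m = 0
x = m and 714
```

'and' returns first falsy value (0 is int)

int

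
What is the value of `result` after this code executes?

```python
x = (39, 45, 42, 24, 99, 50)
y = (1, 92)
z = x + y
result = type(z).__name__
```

x is tuple; y is tuple; z is tuple; result = 'tuple'

'tuple'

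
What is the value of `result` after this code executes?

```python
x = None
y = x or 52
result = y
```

x = None; y = 52; result = 52

52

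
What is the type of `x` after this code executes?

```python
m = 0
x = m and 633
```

'and' returns first falsy value (0 is int)

int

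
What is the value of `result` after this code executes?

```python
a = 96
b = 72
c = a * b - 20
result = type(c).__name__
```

a is int; b is int; c is int; result = 'int'

'int'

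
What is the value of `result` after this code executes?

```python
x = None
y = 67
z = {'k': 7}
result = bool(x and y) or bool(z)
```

x = None; y = 67; z = {'k': 7}; result = True

True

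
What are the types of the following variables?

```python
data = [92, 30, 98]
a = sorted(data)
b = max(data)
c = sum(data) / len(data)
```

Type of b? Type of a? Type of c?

max of ints returns int; sorted() returns list; int / int = float

int, list, float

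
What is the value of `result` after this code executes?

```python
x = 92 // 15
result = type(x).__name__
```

x is int; result = 'int'

'int'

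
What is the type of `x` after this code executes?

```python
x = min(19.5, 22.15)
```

min() of floats returns float

float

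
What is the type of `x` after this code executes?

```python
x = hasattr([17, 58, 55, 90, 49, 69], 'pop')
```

hasattr() returns bool

bool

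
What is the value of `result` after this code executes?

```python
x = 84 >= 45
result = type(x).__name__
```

x is bool; result = 'bool'

'bool'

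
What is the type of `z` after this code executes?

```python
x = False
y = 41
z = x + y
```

bool + int = int (bool is subclass of int)

int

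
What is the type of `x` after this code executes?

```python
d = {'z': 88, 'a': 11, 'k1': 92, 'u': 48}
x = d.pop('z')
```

dict.pop() returns the value

int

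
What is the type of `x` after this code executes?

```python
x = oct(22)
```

oct() returns str representation

str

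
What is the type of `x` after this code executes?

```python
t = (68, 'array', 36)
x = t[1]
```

Index 1 of tuple is a str literal

str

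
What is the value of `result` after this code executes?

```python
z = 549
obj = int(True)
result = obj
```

z = 549; obj = 1; result = 1

1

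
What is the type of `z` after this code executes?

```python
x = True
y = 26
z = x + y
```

bool + int = int (bool is subclass of int)

int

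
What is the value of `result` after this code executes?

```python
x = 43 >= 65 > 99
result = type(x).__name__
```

x is bool; result = 'bool'

'bool'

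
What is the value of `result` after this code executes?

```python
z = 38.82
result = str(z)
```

z = 38.82; result = '38.82'

'38.82'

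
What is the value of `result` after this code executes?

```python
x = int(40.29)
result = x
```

x = 40; result = 40

40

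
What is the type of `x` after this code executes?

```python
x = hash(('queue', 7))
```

hash() returns int

int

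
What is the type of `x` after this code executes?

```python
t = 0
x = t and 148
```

'and' returns first falsy value (0 is int)

int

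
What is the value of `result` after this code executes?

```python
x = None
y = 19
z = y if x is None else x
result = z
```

x = None; y = 19; z = 19; result = 19

19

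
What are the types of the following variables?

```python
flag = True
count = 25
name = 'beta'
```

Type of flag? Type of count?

flag is assigned the constant True, which has type bool; count is assigned a bare integer (no decimal point), so it is an int

bool, int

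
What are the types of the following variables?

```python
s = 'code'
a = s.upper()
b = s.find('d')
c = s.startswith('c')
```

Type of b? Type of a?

find() returns int; upper() returns str

int, str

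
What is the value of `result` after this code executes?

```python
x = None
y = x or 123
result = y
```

x = None; y = 123; result = 123

123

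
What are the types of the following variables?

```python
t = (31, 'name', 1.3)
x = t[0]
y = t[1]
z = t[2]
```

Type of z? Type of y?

tuple[2] is float; tuple[1] is str

float, str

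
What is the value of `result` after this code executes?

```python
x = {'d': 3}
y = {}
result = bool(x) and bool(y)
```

x = {'d': 3}; y = {}; result = False

False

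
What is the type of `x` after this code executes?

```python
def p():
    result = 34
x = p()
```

Function without return returns None

NoneType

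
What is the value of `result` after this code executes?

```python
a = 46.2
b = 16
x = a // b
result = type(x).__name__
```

a is float; b is int; x is float; result = 'float'

'float'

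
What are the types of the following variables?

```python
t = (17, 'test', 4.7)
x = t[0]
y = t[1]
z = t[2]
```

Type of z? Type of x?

tuple[2] is float; tuple[0] is int

float, int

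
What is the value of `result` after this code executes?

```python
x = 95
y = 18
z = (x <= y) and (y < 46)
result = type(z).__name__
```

x is int; y is int; z is bool; result = 'bool'

'bool'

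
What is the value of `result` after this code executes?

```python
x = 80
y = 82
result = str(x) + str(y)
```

x = 80; y = 82; result = '8082'

'8082'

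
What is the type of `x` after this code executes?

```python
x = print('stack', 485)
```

print() returns None

NoneType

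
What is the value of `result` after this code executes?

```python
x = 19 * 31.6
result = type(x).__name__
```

x is float; result = 'float'

'float'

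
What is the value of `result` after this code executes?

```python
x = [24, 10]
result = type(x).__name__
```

x is list; result = 'list'

'list'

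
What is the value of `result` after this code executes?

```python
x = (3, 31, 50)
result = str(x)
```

x = (3, 31, 50); result = '(3, 31, 50)'

'(3, 31, 50)'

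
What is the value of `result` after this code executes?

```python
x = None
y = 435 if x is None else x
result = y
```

x = None; y = 435; result = 435

435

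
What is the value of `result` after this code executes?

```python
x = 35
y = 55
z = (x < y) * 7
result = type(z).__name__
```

x is int; y is int; z is int; result = 'int'

'int'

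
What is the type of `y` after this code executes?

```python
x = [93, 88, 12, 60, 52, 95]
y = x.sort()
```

list.sort() returns None (mutates in place)

NoneType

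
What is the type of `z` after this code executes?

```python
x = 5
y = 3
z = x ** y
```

positive int ** positive int = int

int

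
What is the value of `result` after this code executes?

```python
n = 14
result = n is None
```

n = 14; result = False

False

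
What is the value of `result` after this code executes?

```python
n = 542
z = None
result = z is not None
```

n = 542; z = None; result = False

False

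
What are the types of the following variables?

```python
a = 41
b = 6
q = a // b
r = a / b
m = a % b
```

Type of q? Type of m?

// returns int; % of ints returns int

int, int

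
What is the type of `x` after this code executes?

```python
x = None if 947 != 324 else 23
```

947 != 324 is True, so the if branch is taken

NoneType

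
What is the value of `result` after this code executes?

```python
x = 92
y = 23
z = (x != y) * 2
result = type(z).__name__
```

x is int; y is int; z is int; result = 'int'

'int'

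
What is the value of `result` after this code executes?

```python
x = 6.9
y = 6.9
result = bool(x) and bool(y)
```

x = 6.9; y = 6.9; result = True

True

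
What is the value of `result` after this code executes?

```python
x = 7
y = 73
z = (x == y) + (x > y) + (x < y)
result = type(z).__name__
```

x is int; y is int; z is int; result = 'int'

'int'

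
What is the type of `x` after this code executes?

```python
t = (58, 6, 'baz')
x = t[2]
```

Index 2 of tuple is a str literal

str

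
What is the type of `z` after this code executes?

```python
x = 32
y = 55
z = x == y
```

Comparison returns bool

bool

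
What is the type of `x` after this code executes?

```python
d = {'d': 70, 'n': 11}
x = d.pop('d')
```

dict.pop() returns the value

int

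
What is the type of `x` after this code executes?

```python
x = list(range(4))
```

list(range()) returns list

list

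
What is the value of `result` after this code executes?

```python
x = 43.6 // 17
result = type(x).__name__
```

x is float; result = 'float'

'float'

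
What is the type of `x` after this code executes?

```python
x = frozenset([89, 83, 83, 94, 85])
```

frozenset() returns frozenset

frozenset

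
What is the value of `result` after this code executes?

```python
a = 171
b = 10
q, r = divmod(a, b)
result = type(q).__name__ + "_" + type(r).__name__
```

a is int; b is int; q is int; r is int; result = 'int_int'

'int_int'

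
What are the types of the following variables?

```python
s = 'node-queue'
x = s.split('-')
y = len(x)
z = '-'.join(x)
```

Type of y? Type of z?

len() returns int; str.join() returns str

int, str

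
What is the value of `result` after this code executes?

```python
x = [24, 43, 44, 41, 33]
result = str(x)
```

x = [24, 43, 44, 41, 33]; result = '[24, 43, 44, 41, 33]'

'[24, 43, 44, 41, 33]'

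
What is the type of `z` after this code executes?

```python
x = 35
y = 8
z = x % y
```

int % int = int

int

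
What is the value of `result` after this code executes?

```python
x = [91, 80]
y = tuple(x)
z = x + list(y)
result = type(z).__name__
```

x is list; y is tuple; z is list; result = 'list'

'list'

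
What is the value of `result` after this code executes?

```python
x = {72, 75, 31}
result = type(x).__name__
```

x is set; result = 'set'

'set'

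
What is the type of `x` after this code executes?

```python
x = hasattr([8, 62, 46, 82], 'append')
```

hasattr() returns bool

bool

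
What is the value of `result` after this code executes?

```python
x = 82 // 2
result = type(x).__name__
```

x is int; result = 'int'

'int'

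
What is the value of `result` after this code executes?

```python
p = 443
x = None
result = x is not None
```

p = 443; x = None; result = False

False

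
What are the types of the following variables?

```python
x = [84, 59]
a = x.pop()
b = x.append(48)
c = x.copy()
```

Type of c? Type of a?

copy() returns list; pop() returns element

list, int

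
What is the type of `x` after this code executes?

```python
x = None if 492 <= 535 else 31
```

492 <= 535 is True, so the if branch is taken

NoneType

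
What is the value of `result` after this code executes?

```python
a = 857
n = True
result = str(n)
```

a = 857; n = True; result = 'True'

'True'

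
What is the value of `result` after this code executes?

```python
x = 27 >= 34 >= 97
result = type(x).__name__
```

x is bool; result = 'bool'

'bool'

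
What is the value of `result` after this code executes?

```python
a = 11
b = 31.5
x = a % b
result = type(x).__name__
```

a is int; b is float; x is float; result = 'float'

'float'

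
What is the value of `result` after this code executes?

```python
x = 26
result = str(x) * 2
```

x = 26; result = '2626'

'2626'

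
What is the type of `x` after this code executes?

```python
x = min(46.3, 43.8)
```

min() of floats returns float

float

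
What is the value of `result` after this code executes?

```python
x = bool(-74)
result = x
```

x = True; result = True

True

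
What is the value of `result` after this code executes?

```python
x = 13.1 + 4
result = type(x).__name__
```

x is float; result = 'float'

'float'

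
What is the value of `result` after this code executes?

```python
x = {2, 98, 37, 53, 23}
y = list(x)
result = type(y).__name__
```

x is set; y is list; result = 'list'

'list'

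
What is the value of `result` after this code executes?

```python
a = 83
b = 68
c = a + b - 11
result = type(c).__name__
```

a is int; b is int; c is int; result = 'int'

'int'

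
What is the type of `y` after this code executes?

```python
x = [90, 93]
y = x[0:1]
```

Slicing a list returns a list

list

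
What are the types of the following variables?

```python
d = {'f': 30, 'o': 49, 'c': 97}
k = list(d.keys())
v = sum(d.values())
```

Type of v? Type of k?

sum of ints is int; list() converts to list

int, list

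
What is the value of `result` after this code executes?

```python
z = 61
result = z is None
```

z = 61; result = False

False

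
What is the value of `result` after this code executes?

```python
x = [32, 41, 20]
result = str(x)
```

x = [32, 41, 20]; result = '[32, 41, 20]'

'[32, 41, 20]'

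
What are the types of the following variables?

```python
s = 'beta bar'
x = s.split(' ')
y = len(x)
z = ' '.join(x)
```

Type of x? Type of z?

str.split() returns list; str.join() returns str

list, str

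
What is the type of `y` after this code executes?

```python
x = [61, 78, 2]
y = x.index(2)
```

list.index() returns int

int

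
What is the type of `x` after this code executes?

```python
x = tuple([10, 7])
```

tuple() constructor returns tuple

tuple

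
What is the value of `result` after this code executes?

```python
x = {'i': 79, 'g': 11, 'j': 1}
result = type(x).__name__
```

x is dict; result = 'dict'

'dict'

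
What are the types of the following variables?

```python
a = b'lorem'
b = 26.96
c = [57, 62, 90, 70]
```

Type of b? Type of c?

b is assigned a number with a decimal point, so it is a float; c is assigned a list literal (square brackets)

float, list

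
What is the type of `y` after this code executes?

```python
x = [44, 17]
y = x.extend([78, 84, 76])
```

list.extend() returns None

NoneType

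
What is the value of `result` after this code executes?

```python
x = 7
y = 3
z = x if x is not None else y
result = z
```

x = 7; y = 3; z = 7; result = 7

7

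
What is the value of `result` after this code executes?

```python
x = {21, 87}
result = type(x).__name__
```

x is set; result = 'set'

'set'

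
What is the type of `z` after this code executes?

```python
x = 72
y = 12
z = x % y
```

int % int = int

int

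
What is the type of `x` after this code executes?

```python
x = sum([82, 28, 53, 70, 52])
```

sum() of ints returns int

int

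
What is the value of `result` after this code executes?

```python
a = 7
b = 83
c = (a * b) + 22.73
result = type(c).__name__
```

a is int; b is int; c is float; result = 'float'

'float'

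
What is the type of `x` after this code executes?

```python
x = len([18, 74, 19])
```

len() always returns int

int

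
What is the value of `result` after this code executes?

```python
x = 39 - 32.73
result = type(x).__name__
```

x is float; result = 'float'

'float'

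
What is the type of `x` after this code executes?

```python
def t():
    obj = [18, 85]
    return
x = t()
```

Bare return returns None

NoneType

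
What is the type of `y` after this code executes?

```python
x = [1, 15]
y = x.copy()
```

list.copy() returns list

list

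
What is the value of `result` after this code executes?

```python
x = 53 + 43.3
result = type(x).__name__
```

x is float; result = 'float'

'float'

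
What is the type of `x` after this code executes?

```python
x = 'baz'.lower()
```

str.lower() returns str

str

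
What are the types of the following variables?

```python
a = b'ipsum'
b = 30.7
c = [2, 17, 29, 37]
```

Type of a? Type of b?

a is assigned a bytes literal (b'...' prefix); b is assigned a number with a decimal point, so it is a float

bytes, float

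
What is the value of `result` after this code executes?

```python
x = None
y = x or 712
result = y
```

x = None; y = 712; result = 712

712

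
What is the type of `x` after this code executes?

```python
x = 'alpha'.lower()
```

str.lower() returns str

str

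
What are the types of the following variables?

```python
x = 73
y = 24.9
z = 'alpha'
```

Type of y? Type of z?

y is assigned a number with a decimal point, so it is a float; z is assigned a quoted string literal, so it is a str

float, str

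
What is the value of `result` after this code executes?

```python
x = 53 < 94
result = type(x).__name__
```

x is bool; result = 'bool'

'bool'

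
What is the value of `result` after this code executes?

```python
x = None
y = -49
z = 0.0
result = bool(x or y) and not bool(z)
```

x = None; y = -49; z = 0.0; result = True

True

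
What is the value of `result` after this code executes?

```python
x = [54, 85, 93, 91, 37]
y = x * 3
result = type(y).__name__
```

x is list; y is list; result = 'list'

'list'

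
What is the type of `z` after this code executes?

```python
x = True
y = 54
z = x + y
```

bool + int = int (bool is subclass of int)

int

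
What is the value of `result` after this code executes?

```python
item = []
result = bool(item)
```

item = []; result = False

False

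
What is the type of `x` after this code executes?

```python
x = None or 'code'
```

'or' with None returns the other truthy value (str)

str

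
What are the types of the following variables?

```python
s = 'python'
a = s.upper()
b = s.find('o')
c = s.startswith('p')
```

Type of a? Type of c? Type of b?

upper() returns str; startswith() returns bool; find() returns int

str, bool, int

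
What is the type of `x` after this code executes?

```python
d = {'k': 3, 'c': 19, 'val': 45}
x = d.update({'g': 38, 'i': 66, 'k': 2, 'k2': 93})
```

dict.update() returns None

NoneType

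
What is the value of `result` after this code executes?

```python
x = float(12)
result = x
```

x = 12.0; result = 12.0

12.0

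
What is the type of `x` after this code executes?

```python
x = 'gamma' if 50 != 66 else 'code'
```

Both branches of conditional are str

str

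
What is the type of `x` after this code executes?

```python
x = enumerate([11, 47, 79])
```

enumerate() returns an enumerate object

enumerate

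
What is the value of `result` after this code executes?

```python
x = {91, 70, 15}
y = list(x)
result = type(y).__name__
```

x is set; y is list; result = 'list'

'list'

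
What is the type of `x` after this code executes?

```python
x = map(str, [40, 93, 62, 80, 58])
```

map() returns a map object

map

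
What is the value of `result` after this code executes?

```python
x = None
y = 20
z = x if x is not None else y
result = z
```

x = None; y = 20; z = 20; result = 20

20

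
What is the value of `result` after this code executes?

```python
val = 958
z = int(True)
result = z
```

val = 958; z = 1; result = 1

1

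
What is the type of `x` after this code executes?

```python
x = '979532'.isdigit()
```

str.isdigit() returns bool

bool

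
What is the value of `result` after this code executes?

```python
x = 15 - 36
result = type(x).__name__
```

x is int; result = 'int'

'int'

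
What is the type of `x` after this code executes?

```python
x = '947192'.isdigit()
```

str.isdigit() returns bool

bool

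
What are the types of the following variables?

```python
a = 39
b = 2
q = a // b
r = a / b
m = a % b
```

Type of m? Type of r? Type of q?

% of ints returns int; / returns float; // returns int

int, float, int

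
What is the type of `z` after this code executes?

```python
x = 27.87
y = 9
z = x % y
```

float % int = float

float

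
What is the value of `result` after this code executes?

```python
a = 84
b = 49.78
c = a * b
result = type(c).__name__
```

a is int; b is float; c is float; result = 'float'

'float'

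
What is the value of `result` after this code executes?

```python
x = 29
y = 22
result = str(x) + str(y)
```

x = 29; y = 22; result = '2922'

'2922'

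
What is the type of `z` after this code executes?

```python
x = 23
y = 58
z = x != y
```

Comparison returns bool

bool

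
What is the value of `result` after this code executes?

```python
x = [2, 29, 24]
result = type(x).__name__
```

x is list; result = 'list'

'list'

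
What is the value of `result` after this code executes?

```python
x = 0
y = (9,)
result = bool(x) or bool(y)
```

x = 0; y = (9,); result = True

True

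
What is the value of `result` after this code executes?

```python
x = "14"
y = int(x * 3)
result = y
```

x = '14'; y = 141414; result = 141414

141414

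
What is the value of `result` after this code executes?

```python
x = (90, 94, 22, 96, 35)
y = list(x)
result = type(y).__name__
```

x is tuple; y is list; result = 'list'

'list'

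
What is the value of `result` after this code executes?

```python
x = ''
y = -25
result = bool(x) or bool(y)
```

x = ''; y = -25; result = True

True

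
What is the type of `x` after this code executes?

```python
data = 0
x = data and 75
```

'and' returns first falsy value (0 is int)

int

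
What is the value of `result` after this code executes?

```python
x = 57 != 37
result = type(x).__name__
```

x is bool; result = 'bool'

'bool'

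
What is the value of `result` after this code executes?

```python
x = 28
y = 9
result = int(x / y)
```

x = 28; y = 9; result = 3

3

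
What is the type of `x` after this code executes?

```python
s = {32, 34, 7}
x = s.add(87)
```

set.add() returns None (mutates in place)

NoneType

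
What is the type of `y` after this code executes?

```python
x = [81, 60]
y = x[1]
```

Indexing list[int] returns int

int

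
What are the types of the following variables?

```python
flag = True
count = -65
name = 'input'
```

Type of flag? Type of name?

flag is assigned the constant True, which has type bool; name is assigned a quoted string literal, so it is a str

bool, str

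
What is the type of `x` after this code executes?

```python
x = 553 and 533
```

'and' with truthy values returns last operand (int)

int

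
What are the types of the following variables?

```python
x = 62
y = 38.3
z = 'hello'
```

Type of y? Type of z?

y is assigned a number with a decimal point, so it is a float; z is assigned a quoted string literal, so it is a str

float, str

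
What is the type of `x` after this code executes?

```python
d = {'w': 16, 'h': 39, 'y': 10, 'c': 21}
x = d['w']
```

Accessing dict[str, int] with str key returns int

int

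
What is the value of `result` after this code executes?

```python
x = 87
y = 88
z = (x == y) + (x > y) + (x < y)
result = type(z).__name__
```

x is int; y is int; z is int; result = 'int'

'int'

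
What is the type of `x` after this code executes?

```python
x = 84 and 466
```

'and' with truthy values returns last operand (int)

int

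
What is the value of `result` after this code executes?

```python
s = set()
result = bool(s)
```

s = set(); result = False

False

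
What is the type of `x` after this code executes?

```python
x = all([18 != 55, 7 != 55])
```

all() returns bool

bool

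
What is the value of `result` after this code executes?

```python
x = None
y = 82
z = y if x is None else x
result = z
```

x = None; y = 82; z = 82; result = 82

82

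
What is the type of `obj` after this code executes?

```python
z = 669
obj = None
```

None has type NoneType

NoneType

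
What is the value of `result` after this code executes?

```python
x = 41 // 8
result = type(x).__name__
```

x is int; result = 'int'

'int'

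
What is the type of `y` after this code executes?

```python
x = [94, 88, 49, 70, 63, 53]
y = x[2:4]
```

Slicing a list returns a list

list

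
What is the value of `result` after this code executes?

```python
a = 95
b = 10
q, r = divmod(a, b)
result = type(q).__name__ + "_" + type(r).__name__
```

a is int; b is int; q is int; r is int; result = 'int_int'

'int_int'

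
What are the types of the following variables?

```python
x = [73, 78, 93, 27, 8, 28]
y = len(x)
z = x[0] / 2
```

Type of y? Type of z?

len() returns int; int / int = float

int, float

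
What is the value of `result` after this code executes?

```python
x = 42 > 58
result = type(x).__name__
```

x is bool; result = 'bool'

'bool'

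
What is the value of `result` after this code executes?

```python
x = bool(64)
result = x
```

x = True; result = True

True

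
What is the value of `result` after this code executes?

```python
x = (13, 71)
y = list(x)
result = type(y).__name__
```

x is tuple; y is list; result = 'list'

'list'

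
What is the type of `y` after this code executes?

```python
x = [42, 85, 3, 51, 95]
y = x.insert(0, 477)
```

list.insert() returns None

NoneType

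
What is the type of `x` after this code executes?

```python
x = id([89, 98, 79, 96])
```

id() returns int

int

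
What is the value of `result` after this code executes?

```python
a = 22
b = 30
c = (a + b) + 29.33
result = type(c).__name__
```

a is int; b is int; c is float; result = 'float'

'float'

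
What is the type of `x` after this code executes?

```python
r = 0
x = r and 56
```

'and' returns first falsy value (0 is int)

int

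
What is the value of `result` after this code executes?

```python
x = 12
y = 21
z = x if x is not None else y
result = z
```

x = 12; y = 21; z = 12; result = 12

12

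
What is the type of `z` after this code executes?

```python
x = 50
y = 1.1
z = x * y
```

int * float = float

float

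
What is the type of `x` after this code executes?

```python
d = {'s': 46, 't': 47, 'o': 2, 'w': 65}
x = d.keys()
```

.keys() returns dict_keys view

dict_keys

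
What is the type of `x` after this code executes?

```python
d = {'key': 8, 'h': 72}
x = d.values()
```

.values() returns dict_values view

dict_values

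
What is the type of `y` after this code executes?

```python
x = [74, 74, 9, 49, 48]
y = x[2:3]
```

Slicing a list returns a list

list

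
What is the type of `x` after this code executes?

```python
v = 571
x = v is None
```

'is' comparison returns bool

bool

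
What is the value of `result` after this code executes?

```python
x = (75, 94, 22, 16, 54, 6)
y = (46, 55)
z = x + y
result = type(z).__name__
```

x is tuple; y is tuple; z is tuple; result = 'tuple'

'tuple'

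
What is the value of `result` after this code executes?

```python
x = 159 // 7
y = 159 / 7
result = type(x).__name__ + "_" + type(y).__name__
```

x is int; y is float; result = 'int_float'

'int_float'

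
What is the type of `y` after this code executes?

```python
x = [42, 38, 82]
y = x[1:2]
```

Slicing a list returns a list

list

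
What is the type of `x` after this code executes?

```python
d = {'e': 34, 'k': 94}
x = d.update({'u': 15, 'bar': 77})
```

dict.update() returns None

NoneType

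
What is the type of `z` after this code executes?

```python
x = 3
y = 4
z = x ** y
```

positive int ** positive int = int

int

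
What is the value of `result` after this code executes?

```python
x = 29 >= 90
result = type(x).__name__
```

x is bool; result = 'bool'

'bool'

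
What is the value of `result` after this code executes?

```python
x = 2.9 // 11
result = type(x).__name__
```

x is float; result = 'float'

'float'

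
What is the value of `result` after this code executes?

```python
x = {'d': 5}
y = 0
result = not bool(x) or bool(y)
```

x = {'d': 5}; y = 0; result = False

False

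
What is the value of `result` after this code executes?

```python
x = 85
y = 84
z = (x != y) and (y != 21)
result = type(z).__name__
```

x is int; y is int; z is bool; result = 'bool'

'bool'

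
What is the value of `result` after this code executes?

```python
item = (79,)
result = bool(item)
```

item = (79,); result = True

True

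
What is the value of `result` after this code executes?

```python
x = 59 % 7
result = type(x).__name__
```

x is int; result = 'int'

'int'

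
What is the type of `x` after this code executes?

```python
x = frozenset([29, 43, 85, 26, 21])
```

frozenset() returns frozenset

frozenset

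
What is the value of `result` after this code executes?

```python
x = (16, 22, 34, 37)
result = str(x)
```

x = (16, 22, 34, 37); result = '(16, 22, 34, 37)'

'(16, 22, 34, 37)'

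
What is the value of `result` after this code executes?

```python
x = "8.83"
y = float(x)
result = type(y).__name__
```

x is str; y is float; result = 'float'

'float'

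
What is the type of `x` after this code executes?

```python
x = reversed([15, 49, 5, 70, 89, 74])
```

reversed() on a list returns list_reverseiterator

list_reverseiterator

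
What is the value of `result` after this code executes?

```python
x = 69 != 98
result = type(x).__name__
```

x is bool; result = 'bool'

'bool'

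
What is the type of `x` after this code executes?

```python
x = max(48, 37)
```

max() of ints returns int

int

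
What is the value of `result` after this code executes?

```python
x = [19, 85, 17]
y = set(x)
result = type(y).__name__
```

x is list; y is set; result = 'set'

'set'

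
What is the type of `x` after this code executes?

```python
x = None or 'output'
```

'or' with None returns the other truthy value (str)

str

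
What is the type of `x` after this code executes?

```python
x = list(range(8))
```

list(range()) returns list

list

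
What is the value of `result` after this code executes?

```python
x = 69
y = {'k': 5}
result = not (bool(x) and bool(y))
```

x = 69; y = {'k': 5}; result = False

False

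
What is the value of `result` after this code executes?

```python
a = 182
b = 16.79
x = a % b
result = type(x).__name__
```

a is int; b is float; x is float; result = 'float'

'float'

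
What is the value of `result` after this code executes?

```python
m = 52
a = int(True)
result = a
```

m = 52; a = 1; result = 1

1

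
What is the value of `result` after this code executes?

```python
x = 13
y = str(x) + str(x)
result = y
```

x = 13; y = '1313'; result = '1313'

'1313'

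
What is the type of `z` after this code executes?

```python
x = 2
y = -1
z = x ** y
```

int ** negative = float

float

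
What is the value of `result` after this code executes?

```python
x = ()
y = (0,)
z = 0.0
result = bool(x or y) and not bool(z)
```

x = (); y = (0,); z = 0.0; result = True

True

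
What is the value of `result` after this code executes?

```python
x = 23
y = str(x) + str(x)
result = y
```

x = 23; y = '2323'; result = '2323'

'2323'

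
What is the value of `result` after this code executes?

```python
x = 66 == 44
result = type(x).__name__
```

x is bool; result = 'bool'

'bool'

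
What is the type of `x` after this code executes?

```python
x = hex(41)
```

hex() returns str representation

str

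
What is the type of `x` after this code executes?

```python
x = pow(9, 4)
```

pow(int, int) returns int

int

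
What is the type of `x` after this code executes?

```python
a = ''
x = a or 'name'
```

'or' returns first truthy value (str)

str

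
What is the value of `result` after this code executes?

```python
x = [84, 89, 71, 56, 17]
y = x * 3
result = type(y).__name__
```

x is list; y is list; result = 'list'

'list'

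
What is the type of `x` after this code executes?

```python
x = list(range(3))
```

list(range()) returns list

list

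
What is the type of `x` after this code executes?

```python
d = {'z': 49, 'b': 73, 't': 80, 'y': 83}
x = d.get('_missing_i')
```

dict.get() returns None when key not found

NoneType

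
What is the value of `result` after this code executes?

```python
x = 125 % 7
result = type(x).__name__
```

x is int; result = 'int'

'int'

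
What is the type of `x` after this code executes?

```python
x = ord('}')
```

ord() returns int (code point)

int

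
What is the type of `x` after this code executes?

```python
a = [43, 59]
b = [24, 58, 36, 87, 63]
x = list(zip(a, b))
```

list(zip()) returns a list of tuples

list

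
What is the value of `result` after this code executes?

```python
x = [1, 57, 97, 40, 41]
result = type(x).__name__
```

x is list; result = 'list'

'list'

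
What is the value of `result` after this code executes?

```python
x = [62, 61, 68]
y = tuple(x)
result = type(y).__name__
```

x is list; y is tuple; result = 'tuple'

'tuple'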